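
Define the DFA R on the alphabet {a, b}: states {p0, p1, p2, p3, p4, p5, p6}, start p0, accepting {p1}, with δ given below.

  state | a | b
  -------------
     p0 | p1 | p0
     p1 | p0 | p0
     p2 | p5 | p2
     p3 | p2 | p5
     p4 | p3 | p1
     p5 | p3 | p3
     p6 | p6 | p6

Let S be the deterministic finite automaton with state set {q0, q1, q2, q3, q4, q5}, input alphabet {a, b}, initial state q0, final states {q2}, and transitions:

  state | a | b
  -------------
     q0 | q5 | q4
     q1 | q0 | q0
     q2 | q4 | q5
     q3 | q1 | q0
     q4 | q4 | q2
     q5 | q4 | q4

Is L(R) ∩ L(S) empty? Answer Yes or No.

Exploring the product automaton R × S from the start pair (p0, q0), following both machines on each input symbol, reaches 6 state pairs: (p0, q0), (p1, q5), (p0, q4), (p1, q4), (p0, q2), (p0, q5).
R accepts in {p1} and S accepts in {q2}; no reachable pair has both components accepting, so no string drives both machines to acceptance simultaneously and L(R) ∩ L(S) = ∅.
So no string is accepted by both, and the intersection is empty.

Yes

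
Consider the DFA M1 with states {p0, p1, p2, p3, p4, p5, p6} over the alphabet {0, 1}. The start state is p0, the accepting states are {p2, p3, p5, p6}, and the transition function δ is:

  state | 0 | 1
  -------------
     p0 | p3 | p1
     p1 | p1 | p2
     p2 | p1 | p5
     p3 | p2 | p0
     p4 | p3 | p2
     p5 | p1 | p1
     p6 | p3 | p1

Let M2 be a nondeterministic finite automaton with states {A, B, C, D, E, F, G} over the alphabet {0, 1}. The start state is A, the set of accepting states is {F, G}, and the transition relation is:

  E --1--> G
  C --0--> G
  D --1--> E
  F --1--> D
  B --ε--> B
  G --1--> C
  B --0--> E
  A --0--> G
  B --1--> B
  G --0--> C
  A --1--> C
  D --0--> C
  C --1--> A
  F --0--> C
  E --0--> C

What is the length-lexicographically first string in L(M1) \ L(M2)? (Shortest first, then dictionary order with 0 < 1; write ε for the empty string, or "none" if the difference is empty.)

00

The string 00 is accepted by M1 but not by M2.
No shorter string lies in the difference, and 00 is the lexicographically first length-2 string in L(M1) \ L(M2).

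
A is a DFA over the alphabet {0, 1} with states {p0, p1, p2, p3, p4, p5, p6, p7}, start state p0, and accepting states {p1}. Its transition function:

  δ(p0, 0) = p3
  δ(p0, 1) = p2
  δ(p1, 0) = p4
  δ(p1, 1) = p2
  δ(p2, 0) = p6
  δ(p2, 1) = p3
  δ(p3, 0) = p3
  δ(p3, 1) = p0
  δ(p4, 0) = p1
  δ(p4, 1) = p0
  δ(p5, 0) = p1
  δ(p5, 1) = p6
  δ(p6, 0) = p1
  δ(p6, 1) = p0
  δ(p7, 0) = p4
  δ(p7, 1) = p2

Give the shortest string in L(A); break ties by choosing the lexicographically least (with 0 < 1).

100

A breadth-first search from p0 reaches an accepting state first via the path p0 → p2 → p6 → p1 on input 100.
No string of length < 3 is accepted (BFS exhausts all shorter strings without reaching an accepting state), and 100 is the lexicographically least accepting string of length 3.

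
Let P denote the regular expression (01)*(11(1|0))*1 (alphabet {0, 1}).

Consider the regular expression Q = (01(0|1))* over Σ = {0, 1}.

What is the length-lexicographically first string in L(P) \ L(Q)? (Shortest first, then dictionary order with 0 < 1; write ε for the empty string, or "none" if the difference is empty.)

1

The string 1 is accepted by P but not by Q.
No shorter string lies in the difference, and 1 is the lexicographically first length-1 string in L(P) \ L(Q).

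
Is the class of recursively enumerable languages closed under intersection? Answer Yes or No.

Run the recogniser for L₁; if it accepts, run the recogniser for L₂ and accept if that accepts too. If either runs forever the input is never accepted, which is all a recogniser needs.
So the recursively enumerable languages are closed under intersection.

Yes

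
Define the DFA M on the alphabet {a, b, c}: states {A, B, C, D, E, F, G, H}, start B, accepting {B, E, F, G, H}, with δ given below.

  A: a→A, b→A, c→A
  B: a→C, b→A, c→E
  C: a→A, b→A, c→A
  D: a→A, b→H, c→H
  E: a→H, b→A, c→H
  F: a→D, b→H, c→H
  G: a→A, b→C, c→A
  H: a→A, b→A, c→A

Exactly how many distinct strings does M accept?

4

The useful subgraph on states {B, E, H} is acyclic, so L(M) is finite; the longest accepting path visits 3 useful states, giving maximum string length 2.
Counting accepting paths from B by length: 1 of length 0, 1 of length 1, 2 of length 2. Total 4.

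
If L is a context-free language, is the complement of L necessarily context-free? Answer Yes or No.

No

CFLs are closed under union, so if they were also closed under complement they would be closed under intersection by De Morgan (L₁ ∩ L₂ is the complement of the union of the complements). But {aⁿbⁿcᵐ} ∩ {aᵐbⁿcⁿ} = {aⁿbⁿcⁿ} is not context-free although both operands are.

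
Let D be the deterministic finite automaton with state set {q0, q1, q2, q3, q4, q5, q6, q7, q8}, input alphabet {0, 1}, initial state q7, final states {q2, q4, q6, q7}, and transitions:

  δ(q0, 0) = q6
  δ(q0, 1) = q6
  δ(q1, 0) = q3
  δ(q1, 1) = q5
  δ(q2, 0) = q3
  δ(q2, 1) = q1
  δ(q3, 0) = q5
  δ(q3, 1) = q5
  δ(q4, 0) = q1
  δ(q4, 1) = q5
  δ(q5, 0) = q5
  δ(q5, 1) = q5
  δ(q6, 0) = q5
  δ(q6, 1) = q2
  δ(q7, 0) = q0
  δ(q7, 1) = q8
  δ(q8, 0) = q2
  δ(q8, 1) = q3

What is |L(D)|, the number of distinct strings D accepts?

The useful subgraph on states {q0, q2, q6, q7, q8} is acyclic, so L(D) is finite; the longest accepting path visits 4 useful states, giving maximum string length 3.
Counting accepting paths from q7 by length: 1 of length 0, 3 of length 2, 2 of length 3. Total 6.

6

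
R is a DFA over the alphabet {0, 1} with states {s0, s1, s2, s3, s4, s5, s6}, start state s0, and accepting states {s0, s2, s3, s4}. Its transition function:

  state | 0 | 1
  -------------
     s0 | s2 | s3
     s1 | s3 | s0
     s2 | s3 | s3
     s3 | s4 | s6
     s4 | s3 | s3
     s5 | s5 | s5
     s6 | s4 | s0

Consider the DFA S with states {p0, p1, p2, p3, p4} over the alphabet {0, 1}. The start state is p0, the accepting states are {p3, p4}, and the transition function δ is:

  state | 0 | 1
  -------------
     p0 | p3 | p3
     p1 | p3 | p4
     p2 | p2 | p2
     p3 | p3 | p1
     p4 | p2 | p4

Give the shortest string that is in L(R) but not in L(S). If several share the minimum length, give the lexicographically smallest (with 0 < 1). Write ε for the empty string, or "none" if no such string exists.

The empty string ε is accepted by R but not by S.
Since ε is the unique shortest string, it is the required witness.

ε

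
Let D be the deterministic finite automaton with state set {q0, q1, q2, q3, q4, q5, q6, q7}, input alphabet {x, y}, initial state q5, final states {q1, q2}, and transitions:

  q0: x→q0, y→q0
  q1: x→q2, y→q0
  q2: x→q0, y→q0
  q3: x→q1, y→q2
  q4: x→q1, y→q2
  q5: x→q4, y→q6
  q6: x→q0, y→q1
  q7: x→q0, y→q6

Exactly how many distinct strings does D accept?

5

The useful subgraph on states {q1, q2, q4, q5, q6} is acyclic, so L(D) is finite; the longest accepting path visits 4 useful states, giving maximum string length 3.
Counting accepting paths from q5 by length: 3 of length 2, 2 of length 3. Total 5.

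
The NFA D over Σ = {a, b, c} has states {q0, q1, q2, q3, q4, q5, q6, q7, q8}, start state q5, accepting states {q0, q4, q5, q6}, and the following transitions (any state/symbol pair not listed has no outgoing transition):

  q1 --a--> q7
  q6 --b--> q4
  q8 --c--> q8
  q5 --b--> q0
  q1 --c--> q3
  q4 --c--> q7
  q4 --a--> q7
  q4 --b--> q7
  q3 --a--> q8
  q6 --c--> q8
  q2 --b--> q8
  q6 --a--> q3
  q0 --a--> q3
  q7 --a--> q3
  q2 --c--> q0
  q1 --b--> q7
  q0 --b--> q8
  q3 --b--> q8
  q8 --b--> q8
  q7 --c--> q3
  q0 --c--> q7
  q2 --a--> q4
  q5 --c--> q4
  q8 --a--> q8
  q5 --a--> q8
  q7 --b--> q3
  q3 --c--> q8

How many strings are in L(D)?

The useful subgraph on states {q0, q4, q5} is acyclic, so L(D) is finite; the longest accepting path visits 2 useful states, giving maximum string length 1.
Counting accepting paths from q5 by length: 1 of length 0, 2 of length 1. Total 3.

3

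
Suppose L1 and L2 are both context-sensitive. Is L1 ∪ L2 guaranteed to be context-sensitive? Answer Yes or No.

Yes

A linear-bounded automaton can nondeterministically choose to simulate the LBA for L₁ or the LBA for L₂; equivalently, with disjoint nonterminals, S → S₁ | S₂ added to two noncontracting grammars is still noncontracting.
So the context-sensitive languages are closed under union.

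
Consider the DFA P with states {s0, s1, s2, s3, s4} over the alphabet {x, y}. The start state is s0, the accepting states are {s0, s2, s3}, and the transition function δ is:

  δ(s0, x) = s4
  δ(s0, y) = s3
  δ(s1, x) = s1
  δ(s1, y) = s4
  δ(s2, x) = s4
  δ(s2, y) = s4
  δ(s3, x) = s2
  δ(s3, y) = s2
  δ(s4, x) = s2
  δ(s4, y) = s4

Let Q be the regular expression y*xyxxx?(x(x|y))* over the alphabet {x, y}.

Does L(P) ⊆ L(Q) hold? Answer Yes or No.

The empty string ε is in L(P) but not in L(Q).
So L(P) ⊄ L(Q).

No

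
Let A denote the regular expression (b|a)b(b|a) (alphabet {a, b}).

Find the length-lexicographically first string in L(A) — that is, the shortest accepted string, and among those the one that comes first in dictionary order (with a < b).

aba

By inspection of the expression, no string of length less than 3 matches, and aba is the lexicographically first match of length 3.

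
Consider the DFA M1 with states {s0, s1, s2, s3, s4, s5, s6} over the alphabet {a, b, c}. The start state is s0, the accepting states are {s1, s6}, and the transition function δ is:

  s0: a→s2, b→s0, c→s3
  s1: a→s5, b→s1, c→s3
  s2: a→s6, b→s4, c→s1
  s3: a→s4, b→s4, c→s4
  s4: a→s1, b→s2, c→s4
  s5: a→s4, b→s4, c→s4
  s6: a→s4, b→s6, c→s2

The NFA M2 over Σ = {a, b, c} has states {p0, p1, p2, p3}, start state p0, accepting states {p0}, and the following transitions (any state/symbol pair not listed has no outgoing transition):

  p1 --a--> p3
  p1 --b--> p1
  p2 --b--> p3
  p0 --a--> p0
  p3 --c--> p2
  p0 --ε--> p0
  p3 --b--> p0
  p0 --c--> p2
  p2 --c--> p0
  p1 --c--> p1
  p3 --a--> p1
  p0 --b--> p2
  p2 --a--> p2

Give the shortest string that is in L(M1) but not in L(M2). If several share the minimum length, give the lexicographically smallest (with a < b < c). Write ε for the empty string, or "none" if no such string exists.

ac

The string ac is accepted by M1 but not by M2.
No shorter string lies in the difference, and ac is the lexicographically first length-2 string in L(M1) \ L(M2).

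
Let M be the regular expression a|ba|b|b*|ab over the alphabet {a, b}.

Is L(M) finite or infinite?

infinite

The expression contains a Kleene star applied to a subexpression that matches at least one nonempty string, so it matches strings of unbounded length.
Hence L(M) is infinite.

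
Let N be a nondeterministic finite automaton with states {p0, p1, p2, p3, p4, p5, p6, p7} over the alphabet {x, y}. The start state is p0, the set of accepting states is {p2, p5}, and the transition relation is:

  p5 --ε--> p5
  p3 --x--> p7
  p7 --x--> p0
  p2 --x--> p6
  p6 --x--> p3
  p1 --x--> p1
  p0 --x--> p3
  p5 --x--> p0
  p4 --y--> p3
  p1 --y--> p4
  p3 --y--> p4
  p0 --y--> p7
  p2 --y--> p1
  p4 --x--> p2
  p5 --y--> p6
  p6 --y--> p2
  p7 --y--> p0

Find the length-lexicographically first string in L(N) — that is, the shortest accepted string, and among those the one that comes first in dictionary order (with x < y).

A breadth-first search from p0 reaches an accepting state first via the path p0 → p3 → p4 → p2 on input xyx.
No string of length < 3 is accepted (BFS exhausts all shorter strings without reaching an accepting state), and xyx is the lexicographically least accepting string of length 3.

xyx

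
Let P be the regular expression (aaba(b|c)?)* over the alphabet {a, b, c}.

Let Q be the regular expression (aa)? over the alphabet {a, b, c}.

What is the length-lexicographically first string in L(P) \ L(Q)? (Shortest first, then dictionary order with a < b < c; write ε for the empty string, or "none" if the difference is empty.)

The string aaba is accepted by P but not by Q.
No shorter string lies in the difference, and aaba is the lexicographically first length-4 string in L(P) \ L(Q).

aaba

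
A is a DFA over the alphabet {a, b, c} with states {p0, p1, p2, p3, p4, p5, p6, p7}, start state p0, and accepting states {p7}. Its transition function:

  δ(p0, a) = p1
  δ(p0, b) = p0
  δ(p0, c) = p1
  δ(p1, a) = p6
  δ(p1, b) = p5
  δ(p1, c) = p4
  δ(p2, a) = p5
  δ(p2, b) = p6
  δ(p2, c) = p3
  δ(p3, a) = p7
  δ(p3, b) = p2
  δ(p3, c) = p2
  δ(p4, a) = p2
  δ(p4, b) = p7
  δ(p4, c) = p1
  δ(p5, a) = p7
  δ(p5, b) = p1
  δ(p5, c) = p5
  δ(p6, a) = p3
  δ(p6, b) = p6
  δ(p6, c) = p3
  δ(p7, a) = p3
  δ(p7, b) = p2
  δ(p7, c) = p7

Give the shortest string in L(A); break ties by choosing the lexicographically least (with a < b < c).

aba

A breadth-first search from p0 reaches an accepting state first via the path p0 → p1 → p5 → p7 on input aba.
No string of length < 3 is accepted (BFS exhausts all shorter strings without reaching an accepting state), and aba is the lexicographically least accepting string of length 3.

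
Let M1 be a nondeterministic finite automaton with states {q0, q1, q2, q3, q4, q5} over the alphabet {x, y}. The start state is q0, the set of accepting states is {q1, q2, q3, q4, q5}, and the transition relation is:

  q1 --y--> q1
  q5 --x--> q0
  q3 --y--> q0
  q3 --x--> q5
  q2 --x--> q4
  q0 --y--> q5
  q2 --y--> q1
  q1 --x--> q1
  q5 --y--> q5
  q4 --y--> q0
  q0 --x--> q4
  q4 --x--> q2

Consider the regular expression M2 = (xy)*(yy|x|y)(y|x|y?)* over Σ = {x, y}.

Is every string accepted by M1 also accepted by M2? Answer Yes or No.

Yes

Converting the expression M2 to a DFA (subset construction, then merging equivalent states) gives the minimal DFA with states {r0, r1}, start state r0, accepting states {r1} and transitions r0: x→r1, y→r1; r1: x→r1, y→r1.
Exploring the product automaton M1 × M2 from the start pair (q0, r0), following both machines on each input symbol, reaches 6 state pairs: (q0, r0), (q4, r1), (q5, r1), (q2, r1), (q0, r1), (q1, r1).
M1 accepts in {q1, q2, q3, q4, q5} and M2 accepts in {r1}. The reachable pairs whose M1-component is accepting are (q4, r1), (q5, r1), (q2, r1), (q1, r1); in each of them the M2-component is accepting too, so the product for L(M1) \ L(M2) (M1-component accepting, M2-component rejecting) has no reachable accepting pair and the difference is empty.
Hence every string in L(M1) is also in L(M2).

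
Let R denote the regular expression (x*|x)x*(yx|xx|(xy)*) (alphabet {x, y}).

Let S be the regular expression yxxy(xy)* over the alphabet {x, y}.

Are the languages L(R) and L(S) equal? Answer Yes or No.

The empty string ε is accepted by R but rejected by S.
So L(R) ≠ L(S).

No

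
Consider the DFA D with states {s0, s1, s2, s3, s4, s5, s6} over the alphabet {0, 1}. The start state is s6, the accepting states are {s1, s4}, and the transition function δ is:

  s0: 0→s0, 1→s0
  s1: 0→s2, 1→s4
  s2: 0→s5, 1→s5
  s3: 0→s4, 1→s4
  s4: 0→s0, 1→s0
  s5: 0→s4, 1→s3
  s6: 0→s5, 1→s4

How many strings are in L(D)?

4

The useful subgraph on states {s3, s4, s5, s6} is acyclic, so L(D) is finite; the longest accepting path visits 4 useful states, giving maximum string length 3.
Counting accepting paths from s6 by length: 1 of length 1, 1 of length 2, 2 of length 3. Total 4.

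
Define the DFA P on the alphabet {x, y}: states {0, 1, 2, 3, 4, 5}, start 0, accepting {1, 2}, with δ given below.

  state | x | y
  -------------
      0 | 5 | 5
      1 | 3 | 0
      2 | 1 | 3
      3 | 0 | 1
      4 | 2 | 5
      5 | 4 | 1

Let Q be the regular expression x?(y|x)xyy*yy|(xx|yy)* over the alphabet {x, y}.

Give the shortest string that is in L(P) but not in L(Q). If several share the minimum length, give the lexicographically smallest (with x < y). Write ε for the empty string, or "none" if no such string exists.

xy

The string xy is accepted by P but not by Q.
No shorter string lies in the difference, and xy is the lexicographically first length-2 string in L(P) \ L(Q).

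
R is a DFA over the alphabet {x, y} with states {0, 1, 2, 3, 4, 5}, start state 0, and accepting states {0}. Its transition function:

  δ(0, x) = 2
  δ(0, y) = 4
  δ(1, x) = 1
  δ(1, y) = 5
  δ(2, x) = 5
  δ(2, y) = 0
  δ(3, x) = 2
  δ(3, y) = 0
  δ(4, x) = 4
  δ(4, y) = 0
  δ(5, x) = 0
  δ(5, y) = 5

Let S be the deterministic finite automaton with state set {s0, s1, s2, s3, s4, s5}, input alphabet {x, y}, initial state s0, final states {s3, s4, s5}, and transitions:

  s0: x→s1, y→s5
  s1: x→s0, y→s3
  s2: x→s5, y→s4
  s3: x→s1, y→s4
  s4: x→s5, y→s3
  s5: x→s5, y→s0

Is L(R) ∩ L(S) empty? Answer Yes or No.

No

The string xy is accepted by both R and S.
Hence L(R) ∩ L(S) ≠ ∅.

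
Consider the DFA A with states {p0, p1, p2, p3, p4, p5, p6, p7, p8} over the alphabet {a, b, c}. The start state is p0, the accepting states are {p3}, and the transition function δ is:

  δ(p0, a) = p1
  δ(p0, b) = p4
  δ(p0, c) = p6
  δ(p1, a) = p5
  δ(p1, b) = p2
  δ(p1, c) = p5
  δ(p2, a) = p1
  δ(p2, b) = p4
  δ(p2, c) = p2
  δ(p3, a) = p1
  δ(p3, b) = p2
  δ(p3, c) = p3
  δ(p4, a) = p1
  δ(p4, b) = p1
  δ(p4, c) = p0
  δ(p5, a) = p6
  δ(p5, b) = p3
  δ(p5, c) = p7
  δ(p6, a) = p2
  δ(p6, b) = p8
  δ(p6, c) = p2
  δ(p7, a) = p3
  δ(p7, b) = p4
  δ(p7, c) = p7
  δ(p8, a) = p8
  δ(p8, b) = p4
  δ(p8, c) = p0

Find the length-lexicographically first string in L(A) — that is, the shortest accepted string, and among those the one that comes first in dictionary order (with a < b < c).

aab

A breadth-first search from p0 reaches an accepting state first via the path p0 → p1 → p5 → p3 on input aab.
No string of length < 3 is accepted (BFS exhausts all shorter strings without reaching an accepting state), and aab is the lexicographically least accepting string of length 3.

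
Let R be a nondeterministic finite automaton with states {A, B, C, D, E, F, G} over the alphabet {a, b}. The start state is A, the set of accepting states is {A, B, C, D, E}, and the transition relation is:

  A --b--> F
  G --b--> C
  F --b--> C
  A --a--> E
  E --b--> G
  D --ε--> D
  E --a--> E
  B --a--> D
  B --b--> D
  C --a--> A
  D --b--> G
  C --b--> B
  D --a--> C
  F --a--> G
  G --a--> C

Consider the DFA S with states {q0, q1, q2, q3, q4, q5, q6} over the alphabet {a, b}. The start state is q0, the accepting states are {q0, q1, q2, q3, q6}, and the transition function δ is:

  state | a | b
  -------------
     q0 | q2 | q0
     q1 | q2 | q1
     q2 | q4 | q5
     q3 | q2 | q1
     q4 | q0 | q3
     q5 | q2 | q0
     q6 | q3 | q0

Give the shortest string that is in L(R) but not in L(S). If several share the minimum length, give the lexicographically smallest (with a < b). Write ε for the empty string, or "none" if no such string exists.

aa

The string aa is accepted by R but not by S.
No shorter string lies in the difference, and aa is the lexicographically first length-2 string in L(R) \ L(S).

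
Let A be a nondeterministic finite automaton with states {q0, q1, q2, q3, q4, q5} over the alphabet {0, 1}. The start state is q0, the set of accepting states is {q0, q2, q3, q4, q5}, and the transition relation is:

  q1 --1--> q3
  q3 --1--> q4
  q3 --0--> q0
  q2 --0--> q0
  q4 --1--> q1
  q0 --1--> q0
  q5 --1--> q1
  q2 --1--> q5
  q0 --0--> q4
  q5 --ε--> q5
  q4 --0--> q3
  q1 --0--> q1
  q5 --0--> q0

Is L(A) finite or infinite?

infinite

State q0 is reachable from the start and can reach an accepting state, and it lies on the cycle q0 → q0.
Traversing that cycle any number of times yields accepted strings of unbounded length, so the language is infinite.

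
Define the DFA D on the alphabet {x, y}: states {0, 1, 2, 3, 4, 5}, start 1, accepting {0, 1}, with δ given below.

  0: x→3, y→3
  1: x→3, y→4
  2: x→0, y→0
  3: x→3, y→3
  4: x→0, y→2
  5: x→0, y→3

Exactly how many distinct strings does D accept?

The useful subgraph on states {0, 1, 2, 4} is acyclic, so L(D) is finite; the longest accepting path visits 4 useful states, giving maximum string length 3.
Counting accepting paths from 1 by length: 1 of length 0, 1 of length 2, 2 of length 3. Total 4.

4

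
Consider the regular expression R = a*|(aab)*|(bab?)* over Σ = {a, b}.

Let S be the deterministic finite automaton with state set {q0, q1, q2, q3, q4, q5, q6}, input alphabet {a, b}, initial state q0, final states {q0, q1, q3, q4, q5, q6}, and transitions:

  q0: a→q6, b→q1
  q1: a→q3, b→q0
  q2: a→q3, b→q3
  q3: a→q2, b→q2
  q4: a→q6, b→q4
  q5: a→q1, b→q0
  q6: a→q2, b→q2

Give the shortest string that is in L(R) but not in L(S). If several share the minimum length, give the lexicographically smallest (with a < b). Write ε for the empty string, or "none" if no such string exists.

aa

The string aa is accepted by R but not by S.
No shorter string lies in the difference, and aa is the lexicographically first length-2 string in L(R) \ L(S).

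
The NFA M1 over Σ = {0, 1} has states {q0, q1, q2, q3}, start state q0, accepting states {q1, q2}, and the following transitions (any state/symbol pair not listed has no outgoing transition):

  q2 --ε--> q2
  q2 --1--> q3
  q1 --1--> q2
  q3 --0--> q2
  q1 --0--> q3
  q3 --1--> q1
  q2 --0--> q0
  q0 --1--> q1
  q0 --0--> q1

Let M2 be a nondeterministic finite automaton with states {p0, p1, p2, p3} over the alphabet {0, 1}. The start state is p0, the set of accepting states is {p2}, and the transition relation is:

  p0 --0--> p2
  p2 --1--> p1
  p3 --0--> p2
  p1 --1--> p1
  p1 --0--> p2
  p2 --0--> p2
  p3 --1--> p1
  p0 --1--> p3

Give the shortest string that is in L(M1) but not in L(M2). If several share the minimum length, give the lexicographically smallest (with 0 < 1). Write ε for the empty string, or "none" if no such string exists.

1

The string 1 is accepted by M1 but not by M2.
No shorter string lies in the difference, and 1 is the lexicographically first length-1 string in L(M1) \ L(M2).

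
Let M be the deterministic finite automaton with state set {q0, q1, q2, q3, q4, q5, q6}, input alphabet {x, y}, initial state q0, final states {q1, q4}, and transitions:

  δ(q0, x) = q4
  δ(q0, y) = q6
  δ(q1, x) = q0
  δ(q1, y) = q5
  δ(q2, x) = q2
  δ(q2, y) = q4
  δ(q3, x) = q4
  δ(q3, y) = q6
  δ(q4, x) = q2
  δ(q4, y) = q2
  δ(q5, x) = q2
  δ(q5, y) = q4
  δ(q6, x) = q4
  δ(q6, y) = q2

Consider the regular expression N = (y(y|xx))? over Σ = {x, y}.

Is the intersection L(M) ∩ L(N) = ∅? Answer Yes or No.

Yes

Converting the expression N to a DFA (subset construction, then merging equivalent states) gives the minimal DFA with states {n0, n1, n2, n3, n4}, start state n0, accepting states {n0, n4} and transitions n0: x→n1, y→n2; n1: x→n1, y→n1; n2: x→n3, y→n4; n3: x→n4, y→n1; n4: x→n1, y→n1.
Exploring the product automaton M × N from the start pair (q0, n0), following both machines on each input symbol, reaches 6 state pairs: (q0, n0), (q4, n1), (q6, n2), (q2, n1), (q4, n3), (q2, n4).
M accepts in {q1, q4} and N accepts in {n0, n4}; no reachable pair has both components accepting, so no string drives both machines to acceptance simultaneously and L(M) ∩ L(N) = ∅.
So no string is accepted by both, and the intersection is empty.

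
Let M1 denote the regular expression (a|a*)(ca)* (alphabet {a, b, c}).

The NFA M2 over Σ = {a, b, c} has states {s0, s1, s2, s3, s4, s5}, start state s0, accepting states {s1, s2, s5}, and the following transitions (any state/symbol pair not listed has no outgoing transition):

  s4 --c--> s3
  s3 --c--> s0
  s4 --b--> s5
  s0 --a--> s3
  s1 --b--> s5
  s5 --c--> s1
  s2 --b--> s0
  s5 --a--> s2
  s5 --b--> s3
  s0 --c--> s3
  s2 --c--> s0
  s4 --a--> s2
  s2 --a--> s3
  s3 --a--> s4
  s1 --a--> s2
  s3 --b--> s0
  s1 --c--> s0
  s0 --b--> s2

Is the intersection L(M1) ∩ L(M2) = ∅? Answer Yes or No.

No

The string aaa is accepted by both M1 and M2.
Hence L(M1) ∩ L(M2) ≠ ∅.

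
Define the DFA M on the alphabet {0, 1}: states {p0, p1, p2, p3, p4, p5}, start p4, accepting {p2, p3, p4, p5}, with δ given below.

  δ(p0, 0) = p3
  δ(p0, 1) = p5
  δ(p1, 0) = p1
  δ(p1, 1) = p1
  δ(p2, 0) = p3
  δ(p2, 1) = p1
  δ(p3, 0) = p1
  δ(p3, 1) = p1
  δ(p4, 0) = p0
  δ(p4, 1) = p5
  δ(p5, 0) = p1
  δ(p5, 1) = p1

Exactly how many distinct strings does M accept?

4

The useful subgraph on states {p0, p3, p4, p5} is acyclic, so L(M) is finite; the longest accepting path visits 3 useful states, giving maximum string length 2.
Counting accepting paths from p4 by length: 1 of length 0, 1 of length 1, 2 of length 2. Total 4.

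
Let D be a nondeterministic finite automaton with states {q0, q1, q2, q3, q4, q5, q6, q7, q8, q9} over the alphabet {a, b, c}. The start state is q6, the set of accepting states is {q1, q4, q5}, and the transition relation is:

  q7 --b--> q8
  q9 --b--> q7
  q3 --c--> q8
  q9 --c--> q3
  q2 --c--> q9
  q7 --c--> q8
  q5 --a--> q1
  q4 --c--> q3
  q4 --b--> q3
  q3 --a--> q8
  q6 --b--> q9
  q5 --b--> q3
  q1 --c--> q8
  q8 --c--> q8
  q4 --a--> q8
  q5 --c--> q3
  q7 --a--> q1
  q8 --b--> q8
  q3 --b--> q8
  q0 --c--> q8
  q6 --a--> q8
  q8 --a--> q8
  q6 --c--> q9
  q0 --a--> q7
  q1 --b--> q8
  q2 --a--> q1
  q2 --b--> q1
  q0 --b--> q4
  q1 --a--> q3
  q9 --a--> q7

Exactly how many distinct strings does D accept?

The useful subgraph on states {q1, q6, q7, q9} is acyclic, so L(D) is finite; the longest accepting path visits 4 useful states, giving maximum string length 3.
Counting accepting paths from q6 by length: 4 of length 3. Total 4.

4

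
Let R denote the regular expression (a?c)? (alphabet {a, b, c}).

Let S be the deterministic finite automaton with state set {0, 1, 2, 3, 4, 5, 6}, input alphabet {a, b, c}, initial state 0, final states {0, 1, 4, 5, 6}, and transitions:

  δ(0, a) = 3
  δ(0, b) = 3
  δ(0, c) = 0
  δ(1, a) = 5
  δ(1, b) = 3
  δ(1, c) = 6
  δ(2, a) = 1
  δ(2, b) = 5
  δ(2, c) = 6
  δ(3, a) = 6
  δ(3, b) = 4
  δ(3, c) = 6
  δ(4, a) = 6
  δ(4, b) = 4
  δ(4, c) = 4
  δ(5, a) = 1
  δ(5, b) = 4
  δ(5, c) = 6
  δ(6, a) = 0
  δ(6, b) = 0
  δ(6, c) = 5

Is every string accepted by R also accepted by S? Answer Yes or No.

Converting the expression R to a DFA (subset construction, then merging equivalent states) gives the minimal DFA with states {r0, r1, r2, r3}, start state r0, accepting states {r0, r3} and transitions r0: a→r1, b→r2, c→r3; r1: a→r2, b→r2, c→r3; r2: a→r2, b→r2, c→r2; r3: a→r2, b→r2, c→r2.
Exploring the product automaton R × S from the start pair (r0, 0), following both machines on each input symbol, reaches 10 state pairs: (r0, 0), (r1, 3), (r2, 3), (r3, 0), (r2, 6), (r2, 4), (r3, 6), (r2, 0), (r2, 5), (r2, 1).
R accepts in {r0, r3} and S accepts in {0, 1, 4, 5, 6}. The reachable pairs whose R-component is accepting are (r0, 0), (r3, 0), (r3, 6); in each of them the S-component is accepting too, so the product for L(R) \ L(S) (R-component accepting, S-component rejecting) has no reachable accepting pair and the difference is empty.
Hence every string in L(R) is also in L(S).

Yes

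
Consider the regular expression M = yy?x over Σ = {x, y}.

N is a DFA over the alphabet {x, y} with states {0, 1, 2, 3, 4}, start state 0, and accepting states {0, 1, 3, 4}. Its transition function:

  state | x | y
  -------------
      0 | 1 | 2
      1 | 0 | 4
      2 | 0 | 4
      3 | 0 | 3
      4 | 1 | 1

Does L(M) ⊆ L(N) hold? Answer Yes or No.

Yes

Converting the expression M to a DFA (subset construction, then merging equivalent states) gives the minimal DFA with states {m0, m1, m2, m3, m4}, start state m0, accepting states {m3} and transitions m0: x→m1, y→m2; m1: x→m1, y→m1; m2: x→m3, y→m4; m3: x→m1, y→m1; m4: x→m3, y→m1.
Exploring the product automaton M × N from the start pair (m0, 0), following both machines on each input symbol, reaches 9 state pairs: (m0, 0), (m1, 1), (m2, 2), (m1, 0), (m1, 4), (m3, 0), (m4, 4), (m1, 2), (m3, 1).
M accepts in {m3} and N accepts in {0, 1, 3, 4}. The reachable pairs whose M-component is accepting are (m3, 0), (m3, 1); in each of them the N-component is accepting too, so the product for L(M) \ L(N) (M-component accepting, N-component rejecting) has no reachable accepting pair and the difference is empty.
Hence every string in L(M) is also in L(N).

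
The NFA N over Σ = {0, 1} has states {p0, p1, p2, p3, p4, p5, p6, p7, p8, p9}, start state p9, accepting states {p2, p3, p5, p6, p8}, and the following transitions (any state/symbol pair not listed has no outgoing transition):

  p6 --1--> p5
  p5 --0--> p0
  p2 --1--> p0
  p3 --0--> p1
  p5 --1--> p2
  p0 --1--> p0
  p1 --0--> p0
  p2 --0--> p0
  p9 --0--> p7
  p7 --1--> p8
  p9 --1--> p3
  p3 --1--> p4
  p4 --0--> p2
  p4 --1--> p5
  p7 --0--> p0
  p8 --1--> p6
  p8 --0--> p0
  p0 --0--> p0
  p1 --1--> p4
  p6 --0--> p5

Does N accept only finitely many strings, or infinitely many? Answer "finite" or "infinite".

The useful states (reachable from p9 and able to reach an accepting state) are {p1, p2, p3, p4, p5, p6, p7, p8, p9}.
Restricted to these states the transition graph has no cycle, so every accepting path has bounded length and L is finite.

finite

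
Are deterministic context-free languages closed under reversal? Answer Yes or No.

No

L = {c bⁿaⁿ : n≥0} ∪ {d b²ⁿaⁿ : n≥0} is a DCFL: the first symbol tells a deterministic PDA whether to pop one or two b's per a. Its reversal Lᴿ = {aⁿbⁿ c : n≥0} ∪ {aⁿb²ⁿ d : n≥0} is not. DCFLs are closed under right quotient by regular languages, and Lᴿ/{c, d} = {aⁿbⁿ : n≥0} ∪ {aⁿb²ⁿ : n≥0} — the standard context-free language accepted by no deterministic PDA (intuitively the machine would have to commit to a b-to-a ratio before the distinguishing marker arrives; formally, a DPDA for it would have a single run on aⁿb²ⁿ, accepting after the prefix aⁿbⁿ and accepting again after n more b's; an ordinary PDA that simulates it on a's and b's and, at any moment when it is accepting, may switch to reading only a fresh letter e while feeding each e to the simulation as a b, would accept aⁱbʲeᵏ (k≥1) exactly when both aⁱbʲ and aⁱbʲ⁺ᵏ are in the language, i.e. its language intersected with the regular set a*b*e⁺ would be exactly {aⁿbⁿeⁿ : n≥1} — impossible, since context-free languages are closed under intersection with regular sets and {aⁿbⁿeⁿ} is not context-free). So Lᴿ cannot be a DCFL.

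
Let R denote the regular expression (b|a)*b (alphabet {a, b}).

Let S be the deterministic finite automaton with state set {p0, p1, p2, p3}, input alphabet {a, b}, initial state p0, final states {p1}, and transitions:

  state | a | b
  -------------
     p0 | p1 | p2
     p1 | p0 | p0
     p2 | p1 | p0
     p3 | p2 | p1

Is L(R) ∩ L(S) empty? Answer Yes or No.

Yes

Converting the expression R to a DFA (subset construction, then merging equivalent states) gives the minimal DFA with states {r0, r1}, start state r0, accepting states {r1} and transitions r0: a→r0, b→r1; r1: a→r0, b→r1.
Exploring the product automaton R × S from the start pair (r0, p0), following both machines on each input symbol, reaches 4 state pairs: (r0, p0), (r0, p1), (r1, p2), (r1, p0).
R accepts in {r1} and S accepts in {p1}; no reachable pair has both components accepting, so no string drives both machines to acceptance simultaneously and L(R) ∩ L(S) = ∅.
So no string is accepted by both, and the intersection is empty.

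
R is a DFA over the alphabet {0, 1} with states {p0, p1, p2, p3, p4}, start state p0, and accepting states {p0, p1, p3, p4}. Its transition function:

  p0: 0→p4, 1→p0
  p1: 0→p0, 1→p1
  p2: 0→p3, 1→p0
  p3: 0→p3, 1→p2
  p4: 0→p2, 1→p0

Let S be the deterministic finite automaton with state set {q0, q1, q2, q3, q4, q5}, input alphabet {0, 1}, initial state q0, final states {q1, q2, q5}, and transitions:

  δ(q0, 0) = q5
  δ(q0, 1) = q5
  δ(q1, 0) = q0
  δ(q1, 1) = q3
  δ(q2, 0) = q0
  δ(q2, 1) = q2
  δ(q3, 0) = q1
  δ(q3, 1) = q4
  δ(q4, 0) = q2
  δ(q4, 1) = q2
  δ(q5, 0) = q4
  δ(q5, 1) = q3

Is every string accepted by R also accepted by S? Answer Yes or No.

The empty string ε is in L(R) but not in L(S).
So L(R) ⊄ L(S).

No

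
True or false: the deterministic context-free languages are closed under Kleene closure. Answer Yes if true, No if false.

No

L = {c aⁿbⁿ : n≥0} ∪ {cc aⁿb²ⁿ : n≥0} is a DCFL (the number of leading c's fixes which ratio the DPDA checks), but L* is not. Every word of L starts with c, so in a factorisation of the string cc aⁱbʲ (i≥1) into words of L each factor begins at one of the two c's: either the whole string is a single word of L (forcing j = 2i), or it splits as c · (c aⁱbʲ) with c ∈ L (take n = 0) and c aⁱbʲ ∈ L (forcing j = i). Thus L* ∩ cca⁺b* = {cc aⁿbⁿ : n≥1} ∪ {cc aⁿb²ⁿ : n≥1}. A DPDA for L* would give one for this intersection with a regular set, and, started from its configuration after reading cc, one for {aⁿbⁿ : n≥1} ∪ {aⁿb²ⁿ : n≥1}, which no deterministic PDA accepts (a DPDA for it would have a single run on aⁿb²ⁿ, accepting after the prefix aⁿbⁿ and accepting again after n more b's; an ordinary PDA that simulates it on a's and b's and, at any moment when it is accepting, may switch to reading only a fresh letter d while feeding each d to the simulation as a b, would accept aⁱbʲdᵏ (k≥1) exactly when both aⁱbʲ and aⁱbʲ⁺ᵏ are in the language, i.e. its language intersected with the regular set a*b*d⁺ would be exactly {aⁿbⁿdⁿ : n≥1} — impossible, since context-free languages are closed under intersection with regular sets and {aⁿbⁿdⁿ} is not context-free). So L* is not a DCFL.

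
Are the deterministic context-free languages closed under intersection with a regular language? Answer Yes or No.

Yes

Run the DPDA and a DFA for the regular language in lock-step (product of the two finite controls, one shared stack, the DFA component advancing only on genuine input moves); the result is still deterministic and accepts when both components accept.
So the deterministic context-free languages are closed under intersection with a regular language.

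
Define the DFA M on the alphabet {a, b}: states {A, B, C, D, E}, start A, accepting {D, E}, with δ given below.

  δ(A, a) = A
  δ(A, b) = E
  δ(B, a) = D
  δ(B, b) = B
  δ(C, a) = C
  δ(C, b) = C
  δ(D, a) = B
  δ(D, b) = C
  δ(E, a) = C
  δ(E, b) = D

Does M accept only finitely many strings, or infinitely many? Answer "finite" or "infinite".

infinite

State A is reachable from the start and can reach an accepting state, and it lies on the cycle A → A.
Traversing that cycle any number of times yields accepted strings of unbounded length, so the language is infinite.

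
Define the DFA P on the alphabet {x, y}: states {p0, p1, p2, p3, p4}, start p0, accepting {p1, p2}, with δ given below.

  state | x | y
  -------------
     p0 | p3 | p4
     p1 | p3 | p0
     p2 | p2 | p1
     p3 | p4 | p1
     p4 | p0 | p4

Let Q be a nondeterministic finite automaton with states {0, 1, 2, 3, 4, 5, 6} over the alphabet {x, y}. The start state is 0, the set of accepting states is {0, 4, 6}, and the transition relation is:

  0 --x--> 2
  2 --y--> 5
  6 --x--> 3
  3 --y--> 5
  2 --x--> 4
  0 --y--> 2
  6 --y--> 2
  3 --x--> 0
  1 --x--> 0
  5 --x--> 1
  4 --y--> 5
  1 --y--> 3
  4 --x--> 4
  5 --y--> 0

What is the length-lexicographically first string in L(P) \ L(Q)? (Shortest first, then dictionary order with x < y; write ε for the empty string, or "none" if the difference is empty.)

xy

The string xy is accepted by P but not by Q.
No shorter string lies in the difference, and xy is the lexicographically first length-2 string in L(P) \ L(Q).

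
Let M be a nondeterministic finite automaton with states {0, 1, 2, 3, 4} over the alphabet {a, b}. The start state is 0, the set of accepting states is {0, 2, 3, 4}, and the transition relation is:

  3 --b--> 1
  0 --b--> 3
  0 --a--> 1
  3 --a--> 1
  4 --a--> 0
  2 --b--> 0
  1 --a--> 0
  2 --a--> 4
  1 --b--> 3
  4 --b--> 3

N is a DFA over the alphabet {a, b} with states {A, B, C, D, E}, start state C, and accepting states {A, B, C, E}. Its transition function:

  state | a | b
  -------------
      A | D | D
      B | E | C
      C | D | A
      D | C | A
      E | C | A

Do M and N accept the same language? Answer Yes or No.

Yes

Exploring the product automaton M × N from the start pair (0, C), following both machines on each input symbol, reaches 3 state pairs: (0, C), (1, D), (3, A).
M accepts in {0, 2, 3, 4} and N accepts in {A, B, C, E}. In every reachable pair the two components are either both accepting — (0, C), (3, A) — or both non-accepting, so no string is accepted by exactly one of the machines: L(M) \ L(N) and L(N) \ L(M) are both empty.
Hence every string is accepted by M iff it is accepted by N, and the two languages coincide.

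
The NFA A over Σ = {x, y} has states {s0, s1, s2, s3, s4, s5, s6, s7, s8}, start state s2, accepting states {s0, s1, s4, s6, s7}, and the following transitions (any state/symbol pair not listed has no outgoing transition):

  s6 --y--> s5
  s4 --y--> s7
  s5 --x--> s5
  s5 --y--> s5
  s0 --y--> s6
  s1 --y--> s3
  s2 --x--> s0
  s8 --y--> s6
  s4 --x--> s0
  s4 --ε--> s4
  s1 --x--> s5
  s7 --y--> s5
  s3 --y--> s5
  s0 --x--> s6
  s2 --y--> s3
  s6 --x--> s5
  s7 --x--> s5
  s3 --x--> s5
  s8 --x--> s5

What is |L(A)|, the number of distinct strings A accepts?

3

The useful subgraph on states {s0, s2, s6} is acyclic, so L(A) is finite; the longest accepting path visits 3 useful states, giving maximum string length 2.
Counting accepting paths from s2 by length: 1 of length 1, 2 of length 2. Total 3.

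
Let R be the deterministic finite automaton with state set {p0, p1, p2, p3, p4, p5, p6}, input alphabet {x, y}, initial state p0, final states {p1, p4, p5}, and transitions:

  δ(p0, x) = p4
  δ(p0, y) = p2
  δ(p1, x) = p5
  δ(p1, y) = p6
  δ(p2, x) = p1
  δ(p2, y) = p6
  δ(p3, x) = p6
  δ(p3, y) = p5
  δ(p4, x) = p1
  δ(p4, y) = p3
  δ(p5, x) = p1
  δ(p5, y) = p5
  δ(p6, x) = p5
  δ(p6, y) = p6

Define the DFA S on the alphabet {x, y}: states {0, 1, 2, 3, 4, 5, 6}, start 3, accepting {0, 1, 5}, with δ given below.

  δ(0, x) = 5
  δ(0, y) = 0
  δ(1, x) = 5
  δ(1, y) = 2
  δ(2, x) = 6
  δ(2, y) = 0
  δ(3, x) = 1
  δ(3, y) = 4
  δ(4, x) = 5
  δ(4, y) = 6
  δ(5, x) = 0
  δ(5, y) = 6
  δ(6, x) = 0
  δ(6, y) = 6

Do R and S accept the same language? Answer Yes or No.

Exploring the product automaton R × S from the start pair (p0, 3), following both machines on each input symbol, reaches 7 state pairs: (p0, 3), (p4, 1), (p2, 4), (p1, 5), (p3, 2), (p6, 6), (p5, 0).
R accepts in {p1, p4, p5} and S accepts in {0, 1, 5}. In every reachable pair the two components are either both accepting — (p4, 1), (p1, 5), (p5, 0) — or both non-accepting, so no string is accepted by exactly one of the machines: L(R) \ L(S) and L(S) \ L(R) are both empty.
Hence every string is accepted by R iff it is accepted by S, and the two languages coincide.

Yes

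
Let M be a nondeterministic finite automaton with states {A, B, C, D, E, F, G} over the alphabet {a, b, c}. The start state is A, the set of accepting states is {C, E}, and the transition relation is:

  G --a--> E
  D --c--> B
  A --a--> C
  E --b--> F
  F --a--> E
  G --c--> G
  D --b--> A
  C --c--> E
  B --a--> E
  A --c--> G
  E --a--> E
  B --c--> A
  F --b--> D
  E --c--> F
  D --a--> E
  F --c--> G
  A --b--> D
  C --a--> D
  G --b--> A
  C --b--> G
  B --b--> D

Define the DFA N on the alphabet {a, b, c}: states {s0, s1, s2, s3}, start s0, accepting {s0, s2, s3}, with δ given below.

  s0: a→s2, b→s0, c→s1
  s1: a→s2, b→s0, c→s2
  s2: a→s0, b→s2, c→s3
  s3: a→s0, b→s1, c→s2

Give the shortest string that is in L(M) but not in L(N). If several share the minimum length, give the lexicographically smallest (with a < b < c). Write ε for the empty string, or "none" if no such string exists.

abbac

The string abbac is accepted by M but not by N.
No shorter string lies in the difference, and abbac is the lexicographically first length-5 string in L(M) \ L(N).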